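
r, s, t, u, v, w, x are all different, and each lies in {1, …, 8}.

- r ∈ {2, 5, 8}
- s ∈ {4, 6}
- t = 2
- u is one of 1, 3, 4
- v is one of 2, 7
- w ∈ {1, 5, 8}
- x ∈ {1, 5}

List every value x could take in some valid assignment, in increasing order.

t has just one choice, so t = 2. Eliminate 2 elsewhere: r, v.
That leaves v = 7.
The 3 variables r, w, x are confined to {1, 5, 8}, which locks those values in; drop them from u.
No further eliminations apply; x can still be any of 1, 5.

1, 5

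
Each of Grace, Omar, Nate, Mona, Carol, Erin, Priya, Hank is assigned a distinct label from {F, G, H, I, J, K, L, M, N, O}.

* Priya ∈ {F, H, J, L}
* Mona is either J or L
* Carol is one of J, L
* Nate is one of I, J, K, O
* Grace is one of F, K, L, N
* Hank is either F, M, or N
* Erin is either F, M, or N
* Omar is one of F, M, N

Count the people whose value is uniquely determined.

2

The 2 variables Mona and Carol are confined to {J, L}, which locks those values in; drop them from Grace, Nate, Priya.
The 3 variables Omar, Erin, Hank are confined to {F, M, N}, which locks those values in; drop them from Grace, Priya.
Grace has just one choice, so Grace = K. So Nate can't be K.
That leaves Priya = H.
Determined: Grace=K, Priya=H. The other people each still have more than one consistent value. That makes 2.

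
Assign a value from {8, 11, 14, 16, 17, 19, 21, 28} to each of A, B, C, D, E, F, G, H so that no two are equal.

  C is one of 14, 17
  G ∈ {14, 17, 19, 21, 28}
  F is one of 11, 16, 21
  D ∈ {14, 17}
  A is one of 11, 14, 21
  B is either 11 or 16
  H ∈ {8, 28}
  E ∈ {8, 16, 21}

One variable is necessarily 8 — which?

E

The 8 variables together cover exactly {8, 11, 14, 16, 17, 19, 21, 28} — 8 values for 8 variables — and 19 appears only in G's list, so G = 19.
Among the 7 still-open variables, 28 fits only H (and all 7 values in {8, 11, 14, 16, 17, 21, 28} must be used), so H = 28.
The 6 still-open variables draw from only 6 values {8, 11, 14, 16, 17, 21}, so each is used; only E can be 8, hence E = 8.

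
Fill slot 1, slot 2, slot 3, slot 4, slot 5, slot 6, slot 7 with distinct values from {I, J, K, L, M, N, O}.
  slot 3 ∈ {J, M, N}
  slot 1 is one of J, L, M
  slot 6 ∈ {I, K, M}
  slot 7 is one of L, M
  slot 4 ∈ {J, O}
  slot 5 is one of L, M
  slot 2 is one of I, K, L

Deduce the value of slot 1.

Among the 7 variables, N fits only slot 3 (and all 7 values in {I, J, K, L, M, N, O} must be used), so slot 3 = N.
Among the 6 still-open variables, O fits only slot 4 (and all 6 values in {I, J, K, L, M, O} must be used), so slot 4 = O.
The 5 still-open variables draw from only 5 values {I, J, K, L, M}, so each is used; only slot 1 can be J, hence slot 1 = J.

J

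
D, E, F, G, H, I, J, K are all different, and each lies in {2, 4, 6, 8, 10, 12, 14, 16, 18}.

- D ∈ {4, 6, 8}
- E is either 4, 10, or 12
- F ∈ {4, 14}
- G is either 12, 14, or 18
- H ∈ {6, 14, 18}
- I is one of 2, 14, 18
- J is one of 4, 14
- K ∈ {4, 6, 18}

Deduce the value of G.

Among the 8 variables, 2 fits only I (and all 8 values in {2, 4, 6, 8, 10, 12, 14, 18} must be used), so I = 2.
The 7 still-open variables together cover exactly {4, 6, 8, 10, 12, 14, 18} — 7 values for 7 variables — and 8 appears only in D's list, so D = 8.
The 6 still-open variables draw from only 6 values {4, 6, 10, 12, 14, 18}, so each is used; only E can be 10, hence E = 10.
The 5 still-open variables together cover exactly {4, 6, 12, 14, 18} — 5 values for 5 variables — and 12 appears only in G's list, so G = 12.

12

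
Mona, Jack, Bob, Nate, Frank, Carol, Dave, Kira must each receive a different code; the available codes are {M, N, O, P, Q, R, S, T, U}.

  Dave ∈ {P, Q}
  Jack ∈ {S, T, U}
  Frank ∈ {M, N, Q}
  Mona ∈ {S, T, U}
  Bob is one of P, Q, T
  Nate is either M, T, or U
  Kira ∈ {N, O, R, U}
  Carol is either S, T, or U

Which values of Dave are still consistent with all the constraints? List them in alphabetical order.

Mona, Jack, Carol share exactly the 3 values {S, T, U}; by pigeonhole those values go to them, so strike S, T, U from Bob, Nate, Kira.
That leaves Nate = M. Eliminate M elsewhere: Frank.
Bob and Dave share exactly the 2 values {P, Q}; by pigeonhole those values go to them, so strike P, Q from Frank.
That leaves Frank = N. So Kira can't be N.
No further eliminations apply; Dave can still be any of P, Q.

P, Q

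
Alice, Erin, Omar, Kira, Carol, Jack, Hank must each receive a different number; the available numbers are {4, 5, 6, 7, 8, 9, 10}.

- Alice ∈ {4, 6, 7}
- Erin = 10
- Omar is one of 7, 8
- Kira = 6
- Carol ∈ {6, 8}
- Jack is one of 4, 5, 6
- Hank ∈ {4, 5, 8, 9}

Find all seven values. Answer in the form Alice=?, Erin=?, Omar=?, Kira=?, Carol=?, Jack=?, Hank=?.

Alice=4, Erin=10, Omar=7, Kira=6, Carol=8, Jack=5, Hank=9

Erin must be 10 (only option left).
That leaves Kira = 6. Remove 6 from Alice, Carol, Jack.
Carol has just one choice, so Carol = 8. Remove 8 from Omar, Hank.
Omar has just one choice, so Omar = 7. So Alice can't be 7.
That leaves Alice = 4. So Jack, Hank can't be 4.
Jack has just one choice, so Jack = 5. So Hank can't be 5.
That leaves Hank = 9.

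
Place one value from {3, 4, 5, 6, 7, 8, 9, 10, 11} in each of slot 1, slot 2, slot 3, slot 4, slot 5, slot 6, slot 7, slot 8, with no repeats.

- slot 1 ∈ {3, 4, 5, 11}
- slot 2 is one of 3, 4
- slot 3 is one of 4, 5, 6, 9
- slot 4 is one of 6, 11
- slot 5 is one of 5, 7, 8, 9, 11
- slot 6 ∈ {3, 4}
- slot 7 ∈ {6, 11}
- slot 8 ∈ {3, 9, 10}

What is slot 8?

10

slot 2 and slot 6 share exactly the 2 values {3, 4}; by pigeonhole those values go to them, so strike 3, 4 from slot 1, slot 3, slot 8.
The 2 variables slot 4 and slot 7 are confined to {6, 11}, which locks those values in; drop them from slot 1, slot 3, slot 5.
slot 1 has just one choice, so slot 1 = 5. So slot 3, slot 5 can't be 5.
slot 3 has just one choice, so slot 3 = 9. So slot 5, slot 8 can't be 9.
So slot 8 = 10.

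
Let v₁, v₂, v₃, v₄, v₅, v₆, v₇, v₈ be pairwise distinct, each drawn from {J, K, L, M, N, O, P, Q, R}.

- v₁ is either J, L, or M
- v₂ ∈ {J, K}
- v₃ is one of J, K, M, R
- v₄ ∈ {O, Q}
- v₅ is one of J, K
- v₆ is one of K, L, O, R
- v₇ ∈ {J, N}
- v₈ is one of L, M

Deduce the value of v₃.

R

The 8 variables together cover exactly {J, K, L, M, N, O, Q, R} — 8 values for 8 variables — and N appears only in v₇'s list, so v₇ = N.
The 7 still-open variables draw from only 7 values {J, K, L, M, O, Q, R}, so each is used; only v₄ can be Q, hence v₄ = Q.
The 6 still-open variables draw from only 6 values {J, K, L, M, O, R}, so each is used; only v₆ can be O, hence v₆ = O.
The 5 still-open variables together cover exactly {J, K, L, M, R} — 5 values for 5 variables — and R appears only in v₃'s list, so v₃ = R.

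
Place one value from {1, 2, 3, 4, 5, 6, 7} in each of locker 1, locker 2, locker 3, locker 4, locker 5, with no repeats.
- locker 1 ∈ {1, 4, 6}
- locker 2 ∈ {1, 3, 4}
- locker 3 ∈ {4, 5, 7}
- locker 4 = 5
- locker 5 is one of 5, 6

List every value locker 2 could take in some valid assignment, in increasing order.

1, 3, 4

locker 4's domain is down to {5}, so locker 4 = 5. Eliminate 5 elsewhere: locker 3, locker 5.
locker 5's domain is down to {6}, so locker 5 = 6. Remove 6 from locker 1.
No further eliminations apply; locker 2 can still be any of 1, 3, 4.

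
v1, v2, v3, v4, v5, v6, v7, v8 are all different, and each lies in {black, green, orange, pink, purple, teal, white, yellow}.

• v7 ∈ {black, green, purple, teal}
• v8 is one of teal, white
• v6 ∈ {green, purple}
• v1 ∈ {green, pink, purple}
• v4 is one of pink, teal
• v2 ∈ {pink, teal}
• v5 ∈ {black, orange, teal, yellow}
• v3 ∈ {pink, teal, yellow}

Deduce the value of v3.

yellow

Among the 8 variables, orange fits only v5 (and all 8 values in {black, green, orange, pink, purple, teal, white, yellow} must be used), so v5 = orange.
Among the 7 still-open variables, black fits only v7 (and all 7 values in {black, green, pink, purple, teal, white, yellow} must be used), so v7 = black.
The 6 still-open variables draw from only 6 values {green, pink, purple, teal, white, yellow}, so each is used; only v8 can be white, hence v8 = white.
Among the 5 still-open variables, yellow fits only v3 (and all 5 values in {green, pink, purple, teal, yellow} must be used), so v3 = yellow.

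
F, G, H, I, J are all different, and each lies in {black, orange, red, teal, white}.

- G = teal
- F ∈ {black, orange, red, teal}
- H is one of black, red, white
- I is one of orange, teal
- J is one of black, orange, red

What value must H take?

G must be teal (only option left). So F, I can't be teal.
That leaves I = orange. Remove orange from F, J.
The 3 still-open variables together cover exactly {black, red, white} — 3 values for 3 variables — and white appears only in H's list, so H = white.

white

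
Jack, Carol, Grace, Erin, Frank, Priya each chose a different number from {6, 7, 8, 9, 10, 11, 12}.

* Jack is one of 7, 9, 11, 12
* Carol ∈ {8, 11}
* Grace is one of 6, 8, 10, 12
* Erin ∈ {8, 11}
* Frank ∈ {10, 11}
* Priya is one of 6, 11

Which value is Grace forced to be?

Carol and Erin between them cover only {8, 11} — a naked pair. Remove those values from Jack, Grace, Frank, Priya.
Frank's domain is down to {10}, so Frank = 10. Strike 10 from Grace.
Priya has just one choice, so Priya = 6. Eliminate 6 elsewhere: Grace.
So Grace = 12.

12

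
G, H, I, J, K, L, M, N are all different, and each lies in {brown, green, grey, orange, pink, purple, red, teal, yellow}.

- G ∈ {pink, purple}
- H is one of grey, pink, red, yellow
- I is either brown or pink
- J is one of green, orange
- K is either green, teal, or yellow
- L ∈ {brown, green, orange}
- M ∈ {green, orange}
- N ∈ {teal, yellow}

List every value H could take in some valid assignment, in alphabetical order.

grey, red

J and M between them cover only {green, orange} — a naked pair. Remove those values from K, L.
That leaves L = brown. Strike brown from I.
I has just one choice, so I = pink. Eliminate pink elsewhere: G, H.
G has just one choice, so G = purple.
K and N share exactly the 2 values {teal, yellow}; by pigeonhole those values go to them, so strike teal, yellow from H.
No further eliminations apply; H can still be any of grey, red.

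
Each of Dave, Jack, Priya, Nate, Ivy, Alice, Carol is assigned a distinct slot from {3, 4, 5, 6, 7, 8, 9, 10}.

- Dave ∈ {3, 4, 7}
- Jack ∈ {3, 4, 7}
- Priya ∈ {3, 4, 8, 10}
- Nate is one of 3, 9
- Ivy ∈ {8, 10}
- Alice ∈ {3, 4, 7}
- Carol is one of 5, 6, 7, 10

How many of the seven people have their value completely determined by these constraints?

1

The 3 variables Dave, Jack, Alice are confined to {3, 4, 7}, which locks those values in; drop them from Priya, Nate, Carol.
That leaves Nate = 9.
Priya and Ivy share exactly the 2 values {8, 10}; by pigeonhole those values go to them, so strike 8, 10 from Carol.
Determined: Nate=9. The other people each still have more than one consistent value. That makes 1.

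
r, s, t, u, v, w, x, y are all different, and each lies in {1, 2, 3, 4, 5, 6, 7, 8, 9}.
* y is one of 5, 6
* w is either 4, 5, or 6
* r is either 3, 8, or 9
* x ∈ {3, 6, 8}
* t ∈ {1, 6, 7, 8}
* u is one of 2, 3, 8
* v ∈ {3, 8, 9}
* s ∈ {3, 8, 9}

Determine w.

4

r, s, v share exactly the 3 values {3, 8, 9}; by pigeonhole those values go to them, so strike 3, 8, 9 from t, u, x.
u must be 2 (only option left).
x must be 6 (only option left). So t, w, y can't be 6.
y has just one choice, so y = 5. Remove 5 from w.
So w = 4.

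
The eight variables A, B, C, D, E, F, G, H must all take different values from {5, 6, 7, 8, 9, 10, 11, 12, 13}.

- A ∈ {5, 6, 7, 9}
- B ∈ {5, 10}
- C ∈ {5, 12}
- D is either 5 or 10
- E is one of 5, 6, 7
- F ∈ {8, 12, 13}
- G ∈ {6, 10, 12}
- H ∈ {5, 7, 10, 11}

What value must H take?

B and D share exactly the 2 values {5, 10}; by pigeonhole those values go to them, so strike 5, 10 from A, C, E, G, H.
C's domain is down to {12}, so C = 12. So F, G can't be 12.
G has just one choice, so G = 6. Remove 6 from A, E.
E's domain is down to {7}, so E = 7. Eliminate 7 elsewhere: A, H.
So H = 11.

11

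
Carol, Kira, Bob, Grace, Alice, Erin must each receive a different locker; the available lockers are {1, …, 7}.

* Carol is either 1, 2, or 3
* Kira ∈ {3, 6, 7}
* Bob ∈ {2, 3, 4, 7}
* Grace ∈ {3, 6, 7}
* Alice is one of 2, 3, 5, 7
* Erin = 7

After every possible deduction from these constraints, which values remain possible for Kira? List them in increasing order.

Erin must be 7 (only option left). Remove 7 from Kira, Bob, Grace, Alice.
Kira and Grace between them cover only {3, 6} — a naked pair. Remove those values from Carol, Bob, Alice.
No further eliminations apply; Kira can still be any of 3, 6.

3, 6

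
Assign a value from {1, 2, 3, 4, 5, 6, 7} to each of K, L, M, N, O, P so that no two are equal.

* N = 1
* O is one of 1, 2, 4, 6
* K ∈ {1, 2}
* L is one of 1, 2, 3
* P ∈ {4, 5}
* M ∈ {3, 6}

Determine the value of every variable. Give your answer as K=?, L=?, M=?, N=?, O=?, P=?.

N must be 1 (only option left). So K, L, O can't be 1.
K has just one choice, so K = 2. Strike 2 from L, O.
L's domain is down to {3}, so L = 3. Strike 3 from M.
That leaves M = 6. Eliminate 6 elsewhere: O.
O must be 4 (only option left). So P can't be 4.
P must be 5 (only option left).

K=2, L=3, M=6, N=1, O=4, P=5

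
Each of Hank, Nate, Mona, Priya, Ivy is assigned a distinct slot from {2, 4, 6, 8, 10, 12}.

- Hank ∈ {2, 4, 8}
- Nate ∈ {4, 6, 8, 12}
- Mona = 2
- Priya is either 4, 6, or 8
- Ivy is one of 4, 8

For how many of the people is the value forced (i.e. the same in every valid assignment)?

Mona's domain is down to {2}, so Mona = 2. Remove 2 from Hank.
The 4 still-open variables draw from only 4 values {4, 6, 8, 12}, so each is used; only Nate can be 12, hence Nate = 12.
Among the 3 still-open variables, 6 fits only Priya (and all 3 values in {4, 6, 8} must be used), so Priya = 6.
Determined: Nate=12, Mona=2, Priya=6. The other people each still have more than one consistent value. That makes 3.

3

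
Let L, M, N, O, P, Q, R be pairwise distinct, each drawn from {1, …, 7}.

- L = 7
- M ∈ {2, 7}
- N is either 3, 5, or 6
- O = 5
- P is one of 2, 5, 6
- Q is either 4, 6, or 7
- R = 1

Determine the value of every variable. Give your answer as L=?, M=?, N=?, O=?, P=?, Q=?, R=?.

L has just one choice, so L = 7. Strike 7 from M, Q.
M's domain is down to {2}, so M = 2. Remove 2 from P.
O has just one choice, so O = 5. Eliminate 5 elsewhere: N, P.
P has just one choice, so P = 6. So N, Q can't be 6.
Q's domain is down to {4}, so Q = 4.
R's domain is down to {1}, so R = 1.
That leaves N = 3.

L=7, M=2, N=3, O=5, P=6, Q=4, R=1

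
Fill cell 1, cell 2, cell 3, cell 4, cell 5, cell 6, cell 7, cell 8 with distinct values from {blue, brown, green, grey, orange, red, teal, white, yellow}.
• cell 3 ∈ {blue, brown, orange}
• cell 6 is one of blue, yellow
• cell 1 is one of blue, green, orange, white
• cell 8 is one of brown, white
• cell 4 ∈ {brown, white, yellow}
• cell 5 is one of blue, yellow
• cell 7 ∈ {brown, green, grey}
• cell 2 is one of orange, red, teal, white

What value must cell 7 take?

grey

cell 5 and cell 6 between them cover only {blue, yellow} — a naked pair. Remove those values from cell 1, cell 3, cell 4.
cell 4 and cell 8 between them cover only {brown, white} — a naked pair. Remove those values from cell 1, cell 2, cell 3, cell 7.
cell 3's domain is down to {orange}, so cell 3 = orange. Eliminate orange elsewhere: cell 1, cell 2.
cell 1 has just one choice, so cell 1 = green. Remove green from cell 7.
So cell 7 = grey.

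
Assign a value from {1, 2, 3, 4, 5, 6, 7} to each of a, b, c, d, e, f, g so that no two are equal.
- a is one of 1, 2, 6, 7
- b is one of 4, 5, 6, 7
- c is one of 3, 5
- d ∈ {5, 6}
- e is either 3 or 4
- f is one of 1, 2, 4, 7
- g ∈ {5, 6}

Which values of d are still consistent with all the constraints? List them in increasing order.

5, 6

d and g between them cover only {5, 6} — a naked pair. Remove those values from a, b, c.
That leaves c = 3. Eliminate 3 elsewhere: e.
e must be 4 (only option left). Eliminate 4 elsewhere: b, f.
That leaves b = 7. Eliminate 7 elsewhere: a, f.
No further eliminations apply; d can still be any of 5, 6.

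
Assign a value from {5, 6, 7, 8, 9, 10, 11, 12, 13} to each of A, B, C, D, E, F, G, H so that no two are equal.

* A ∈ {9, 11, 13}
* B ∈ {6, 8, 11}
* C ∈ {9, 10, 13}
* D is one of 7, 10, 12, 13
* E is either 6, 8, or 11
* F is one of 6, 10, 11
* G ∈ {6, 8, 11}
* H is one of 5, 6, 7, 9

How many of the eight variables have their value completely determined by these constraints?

1

B, E, G share exactly the 3 values {6, 8, 11}; by pigeonhole those values go to them, so strike 6, 8, 11 from A, F, H.
F's domain is down to {10}, so F = 10. Strike 10 from C, D.
The 2 variables A and C are confined to {9, 13}, which locks those values in; drop them from D, H.
Determined: F=10. The other variables each still have more than one consistent value. That makes 1.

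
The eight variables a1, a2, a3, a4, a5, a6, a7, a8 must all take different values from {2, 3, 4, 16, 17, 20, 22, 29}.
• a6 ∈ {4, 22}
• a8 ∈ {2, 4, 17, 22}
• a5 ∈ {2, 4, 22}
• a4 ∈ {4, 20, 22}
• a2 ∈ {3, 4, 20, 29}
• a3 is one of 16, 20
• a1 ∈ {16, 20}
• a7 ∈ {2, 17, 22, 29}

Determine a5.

The 8 variables together cover exactly {2, 3, 4, 16, 17, 20, 22, 29} — 8 values for 8 variables — and 3 appears only in a2's list, so a2 = 3.
The 7 still-open variables draw from only 7 values {2, 4, 16, 17, 20, 22, 29}, so each is used; only a7 can be 29, hence a7 = 29.
The 6 still-open variables draw from only 6 values {2, 4, 16, 17, 20, 22}, so each is used; only a8 can be 17, hence a8 = 17.
The 5 still-open variables draw from only 5 values {2, 4, 16, 20, 22}, so each is used; only a5 can be 2, hence a5 = 2.

2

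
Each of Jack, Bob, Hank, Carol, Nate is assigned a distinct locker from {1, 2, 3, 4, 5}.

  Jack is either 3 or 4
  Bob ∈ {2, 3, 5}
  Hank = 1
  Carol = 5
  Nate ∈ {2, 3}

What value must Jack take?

Hank has just one choice, so Hank = 1.
Carol's domain is down to {5}, so Carol = 5. Remove 5 from Bob.
Among the 3 still-open variables, 4 fits only Jack (and all 3 values in {2, 3, 4} must be used), so Jack = 4.

4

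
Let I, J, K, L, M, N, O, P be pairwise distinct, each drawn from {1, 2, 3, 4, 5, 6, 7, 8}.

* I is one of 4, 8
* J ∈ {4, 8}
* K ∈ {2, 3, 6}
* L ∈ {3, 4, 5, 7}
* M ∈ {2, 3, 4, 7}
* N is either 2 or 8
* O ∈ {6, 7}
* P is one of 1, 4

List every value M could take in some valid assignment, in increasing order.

Among the 8 variables, 1 fits only P (and all 8 values in {1, 2, 3, 4, 5, 6, 7, 8} must be used), so P = 1.
The 7 still-open variables draw from only 7 values {2, 3, 4, 5, 6, 7, 8}, so each is used; only L can be 5, hence L = 5.
I and J share exactly the 2 values {4, 8}; by pigeonhole those values go to them, so strike 4, 8 from M, N.
N's domain is down to {2}, so N = 2. Eliminate 2 elsewhere: K, M.
No further eliminations apply; M can still be any of 3, 7.

3, 7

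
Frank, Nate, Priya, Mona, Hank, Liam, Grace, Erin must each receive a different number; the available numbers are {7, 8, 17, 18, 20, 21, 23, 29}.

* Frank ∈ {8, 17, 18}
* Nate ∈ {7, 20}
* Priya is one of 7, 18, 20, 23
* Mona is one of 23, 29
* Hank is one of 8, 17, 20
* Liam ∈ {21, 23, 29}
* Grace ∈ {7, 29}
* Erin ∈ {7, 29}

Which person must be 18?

Priya

The 8 variables together cover exactly {7, 8, 17, 18, 20, 21, 23, 29} — 8 values for 8 variables — and 21 appears only in Liam's list, so Liam = 21.
The 2 variables Grace and Erin are confined to {7, 29}, which locks those values in; drop them from Nate, Priya, Mona.
That leaves Nate = 20. Remove 20 from Priya, Hank.
Mona must be 23 (only option left). Strike 23 from Priya.
So 18 goes to Priya.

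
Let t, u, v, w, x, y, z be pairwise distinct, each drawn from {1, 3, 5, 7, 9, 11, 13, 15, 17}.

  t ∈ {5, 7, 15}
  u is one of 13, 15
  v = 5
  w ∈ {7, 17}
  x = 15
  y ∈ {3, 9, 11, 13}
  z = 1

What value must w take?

v has just one choice, so v = 5. Eliminate 5 elsewhere: t.
x has just one choice, so x = 15. Remove 15 from t, u.
z has just one choice, so z = 1.
That leaves t = 7. So w can't be 7.
So w = 17.

17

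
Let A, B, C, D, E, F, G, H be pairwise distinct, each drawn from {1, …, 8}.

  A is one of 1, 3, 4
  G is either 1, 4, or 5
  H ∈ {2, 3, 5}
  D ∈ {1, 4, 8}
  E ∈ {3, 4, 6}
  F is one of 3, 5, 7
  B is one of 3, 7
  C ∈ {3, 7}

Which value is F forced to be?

5

Among the 8 variables, 2 fits only H (and all 8 values in {1, 2, 3, 4, 5, 6, 7, 8} must be used), so H = 2.
The 7 still-open variables draw from only 7 values {1, 3, 4, 5, 6, 7, 8}, so each is used; only E can be 6, hence E = 6.
The 6 still-open variables draw from only 6 values {1, 3, 4, 5, 7, 8}, so each is used; only D can be 8, hence D = 8.
B and C between them cover only {3, 7} — a naked pair. Remove those values from A, F.
So F = 5.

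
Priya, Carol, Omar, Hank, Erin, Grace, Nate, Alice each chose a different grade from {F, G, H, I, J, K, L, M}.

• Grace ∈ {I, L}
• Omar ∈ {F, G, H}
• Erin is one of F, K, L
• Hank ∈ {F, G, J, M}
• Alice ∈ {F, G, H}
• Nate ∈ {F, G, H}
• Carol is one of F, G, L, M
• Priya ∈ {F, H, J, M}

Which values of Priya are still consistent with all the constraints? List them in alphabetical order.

J, M

The 8 variables draw from only 8 values {F, G, H, I, J, K, L, M}, so each is used; only Grace can be I, hence Grace = I.
Among the 7 still-open variables, K fits only Erin (and all 7 values in {F, G, H, J, K, L, M} must be used), so Erin = K.
Among the 6 still-open variables, L fits only Carol (and all 6 values in {F, G, H, J, L, M} must be used), so Carol = L.
The 3 variables Omar, Nate, Alice are confined to {F, G, H}, which locks those values in; drop them from Priya, Hank.
No further eliminations apply; Priya can still be any of J, M.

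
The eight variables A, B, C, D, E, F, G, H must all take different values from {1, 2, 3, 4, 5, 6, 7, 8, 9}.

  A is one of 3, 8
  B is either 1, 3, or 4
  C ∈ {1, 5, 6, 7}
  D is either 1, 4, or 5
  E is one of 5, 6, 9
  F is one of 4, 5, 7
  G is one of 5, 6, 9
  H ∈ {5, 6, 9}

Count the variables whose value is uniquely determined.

Among the 8 variables, 8 fits only A (and all 8 values in {1, 3, 4, 5, 6, 7, 8, 9} must be used), so A = 8.
The 7 still-open variables together cover exactly {1, 3, 4, 5, 6, 7, 9} — 7 values for 7 variables — and 3 appears only in B's list, so B = 3.
E, G, H share exactly the 3 values {5, 6, 9}; by pigeonhole those values go to them, so strike 5, 6, 9 from C, D, F.
Determined: A=8, B=3. The other variables each still have more than one consistent value. That makes 2.

2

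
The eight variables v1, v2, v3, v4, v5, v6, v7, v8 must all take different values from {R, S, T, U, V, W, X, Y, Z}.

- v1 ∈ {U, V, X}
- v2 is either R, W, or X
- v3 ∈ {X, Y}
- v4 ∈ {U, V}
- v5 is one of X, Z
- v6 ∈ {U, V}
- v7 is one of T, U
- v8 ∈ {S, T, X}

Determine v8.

v4 and v6 between them cover only {U, V} — a naked pair. Remove those values from v1, v7.
v1 has just one choice, so v1 = X. So v2, v3, v5, v8 can't be X.
v3's domain is down to {Y}, so v3 = Y.
v5 must be Z (only option left).
That leaves v7 = T. Strike T from v8.
So v8 = S.

S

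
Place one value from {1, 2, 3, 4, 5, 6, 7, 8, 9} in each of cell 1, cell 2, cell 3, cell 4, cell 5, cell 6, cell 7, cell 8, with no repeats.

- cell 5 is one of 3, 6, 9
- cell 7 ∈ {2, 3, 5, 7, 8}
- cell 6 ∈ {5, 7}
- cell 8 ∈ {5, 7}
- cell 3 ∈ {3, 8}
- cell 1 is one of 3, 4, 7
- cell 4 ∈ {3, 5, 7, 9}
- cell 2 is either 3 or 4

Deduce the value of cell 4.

The 8 variables draw from only 8 values {2, 3, 4, 5, 6, 7, 8, 9}, so each is used; only cell 7 can be 2, hence cell 7 = 2.
Among the 7 still-open variables, 6 fits only cell 5 (and all 7 values in {3, 4, 5, 6, 7, 8, 9} must be used), so cell 5 = 6.
The 6 still-open variables draw from only 6 values {3, 4, 5, 7, 8, 9}, so each is used; only cell 3 can be 8, hence cell 3 = 8.
Among the 5 still-open variables, 9 fits only cell 4 (and all 5 values in {3, 4, 5, 7, 9} must be used), so cell 4 = 9.

9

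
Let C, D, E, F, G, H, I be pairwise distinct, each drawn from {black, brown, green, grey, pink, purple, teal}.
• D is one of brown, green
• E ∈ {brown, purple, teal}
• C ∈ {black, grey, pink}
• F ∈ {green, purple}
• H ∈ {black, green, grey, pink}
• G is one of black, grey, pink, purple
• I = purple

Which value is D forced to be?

I's domain is down to {purple}, so I = purple. So E, F, G can't be purple.
That leaves F = green. Remove green from D, H.
So D = brown.

brown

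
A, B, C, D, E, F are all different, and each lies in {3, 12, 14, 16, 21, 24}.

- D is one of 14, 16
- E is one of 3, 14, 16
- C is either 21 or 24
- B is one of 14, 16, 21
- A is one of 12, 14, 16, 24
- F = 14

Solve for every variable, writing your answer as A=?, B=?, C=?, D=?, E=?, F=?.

A=12, B=21, C=24, D=16, E=3, F=14

F must be 14 (only option left). So A, B, D, E can't be 14.
D must be 16 (only option left). So A, B, E can't be 16.
That leaves E = 3.
B must be 21 (only option left). Strike 21 from C.
C's domain is down to {24}, so C = 24. Eliminate 24 elsewhere: A.
That leaves A = 12.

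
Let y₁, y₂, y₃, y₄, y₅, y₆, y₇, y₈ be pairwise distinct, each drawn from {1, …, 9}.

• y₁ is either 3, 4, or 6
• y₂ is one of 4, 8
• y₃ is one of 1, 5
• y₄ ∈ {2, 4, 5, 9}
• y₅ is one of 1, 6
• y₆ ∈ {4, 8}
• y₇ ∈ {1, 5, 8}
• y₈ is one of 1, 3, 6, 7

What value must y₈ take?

y₂ and y₆ between them cover only {4, 8} — a naked pair. Remove those values from y₁, y₄, y₇.
The 2 variables y₃ and y₇ are confined to {1, 5}, which locks those values in; drop them from y₄, y₅, y₈.
That leaves y₅ = 6. So y₁, y₈ can't be 6.
y₁ has just one choice, so y₁ = 3. Eliminate 3 elsewhere: y₈.
So y₈ = 7.

7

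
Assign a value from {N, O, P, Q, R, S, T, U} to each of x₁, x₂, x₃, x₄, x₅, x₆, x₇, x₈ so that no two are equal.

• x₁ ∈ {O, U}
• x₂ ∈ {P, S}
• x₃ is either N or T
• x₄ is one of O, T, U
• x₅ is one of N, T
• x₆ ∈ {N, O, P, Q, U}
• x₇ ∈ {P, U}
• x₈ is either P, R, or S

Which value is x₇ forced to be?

The 8 variables draw from only 8 values {N, O, P, Q, R, S, T, U}, so each is used; only x₆ can be Q, hence x₆ = Q.
Among the 7 still-open variables, R fits only x₈ (and all 7 values in {N, O, P, R, S, T, U} must be used), so x₈ = R.
The 6 still-open variables together cover exactly {N, O, P, S, T, U} — 6 values for 6 variables — and S appears only in x₂'s list, so x₂ = S.
The 5 still-open variables draw from only 5 values {N, O, P, T, U}, so each is used; only x₇ can be P, hence x₇ = P.

P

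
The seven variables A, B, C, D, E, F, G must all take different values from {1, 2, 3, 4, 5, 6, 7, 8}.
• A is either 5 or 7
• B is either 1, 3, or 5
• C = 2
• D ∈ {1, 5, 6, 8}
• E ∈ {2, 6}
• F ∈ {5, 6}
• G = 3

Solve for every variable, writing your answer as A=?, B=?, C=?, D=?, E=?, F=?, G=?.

A=7, B=1, C=2, D=8, E=6, F=5, G=3

C has just one choice, so C = 2. So E can't be 2.
That leaves E = 6. So D, F can't be 6.
That leaves F = 5. Strike 5 from A, B, D.
G has just one choice, so G = 3. So B can't be 3.
A must be 7 (only option left).
B must be 1 (only option left). So D can't be 1.
D has just one choice, so D = 8.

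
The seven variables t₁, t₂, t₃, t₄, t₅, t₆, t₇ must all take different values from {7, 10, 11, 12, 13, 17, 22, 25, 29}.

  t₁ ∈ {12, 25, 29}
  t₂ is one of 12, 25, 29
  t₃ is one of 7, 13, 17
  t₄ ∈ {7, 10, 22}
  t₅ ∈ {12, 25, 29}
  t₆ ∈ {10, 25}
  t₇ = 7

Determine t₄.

22

t₇ has just one choice, so t₇ = 7. Remove 7 from t₃, t₄.
The 3 variables t₁, t₂, t₅ are confined to {12, 25, 29}, which locks those values in; drop them from t₆.
t₆'s domain is down to {10}, so t₆ = 10. So t₄ can't be 10.
So t₄ = 22.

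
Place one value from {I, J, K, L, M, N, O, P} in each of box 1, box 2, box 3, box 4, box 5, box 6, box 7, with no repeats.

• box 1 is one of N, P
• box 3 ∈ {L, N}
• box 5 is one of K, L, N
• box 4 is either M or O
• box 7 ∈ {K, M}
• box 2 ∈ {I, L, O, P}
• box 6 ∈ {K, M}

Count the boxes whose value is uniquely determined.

Among the 7 variables, I fits only box 2 (and all 7 values in {I, K, L, M, N, O, P} must be used), so box 2 = I.
The 6 still-open variables draw from only 6 values {K, L, M, N, O, P}, so each is used; only box 4 can be O, hence box 4 = O.
The 5 still-open variables draw from only 5 values {K, L, M, N, P}, so each is used; only box 1 can be P, hence box 1 = P.
The 2 variables box 6 and box 7 are confined to {K, M}, which locks those values in; drop them from box 5.
Determined: box 1=P, box 2=I, box 4=O. The other boxes each still have more than one consistent value. That makes 3.

3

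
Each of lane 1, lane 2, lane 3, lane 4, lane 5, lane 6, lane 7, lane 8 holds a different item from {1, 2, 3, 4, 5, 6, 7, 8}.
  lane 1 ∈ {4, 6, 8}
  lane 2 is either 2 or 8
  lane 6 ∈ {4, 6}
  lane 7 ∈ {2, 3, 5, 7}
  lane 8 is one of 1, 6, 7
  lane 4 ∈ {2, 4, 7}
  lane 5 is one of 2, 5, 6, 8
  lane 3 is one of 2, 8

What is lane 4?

7

The 8 variables draw from only 8 values {1, 2, 3, 4, 5, 6, 7, 8}, so each is used; only lane 8 can be 1, hence lane 8 = 1.
Among the 7 still-open variables, 3 fits only lane 7 (and all 7 values in {2, 3, 4, 5, 6, 7, 8} must be used), so lane 7 = 3.
The 6 still-open variables draw from only 6 values {2, 4, 5, 6, 7, 8}, so each is used; only lane 5 can be 5, hence lane 5 = 5.
The 5 still-open variables together cover exactly {2, 4, 6, 7, 8} — 5 values for 5 variables — and 7 appears only in lane 4's list, so lane 4 = 7.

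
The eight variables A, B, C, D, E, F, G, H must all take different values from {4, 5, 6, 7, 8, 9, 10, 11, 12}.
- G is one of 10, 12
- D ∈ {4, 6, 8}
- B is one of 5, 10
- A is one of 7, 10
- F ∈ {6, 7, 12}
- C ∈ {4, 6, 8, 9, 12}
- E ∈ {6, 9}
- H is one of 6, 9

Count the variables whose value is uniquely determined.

1

Among the 8 variables, 5 fits only B (and all 8 values in {4, 5, 6, 7, 8, 9, 10, 12} must be used), so B = 5.
E and H between them cover only {6, 9} — a naked pair. Remove those values from C, D, F.
A, F, G share exactly the 3 values {7, 10, 12}; by pigeonhole those values go to them, so strike 7, 10, 12 from C.
Determined: B=5. The other variables each still have more than one consistent value. That makes 1.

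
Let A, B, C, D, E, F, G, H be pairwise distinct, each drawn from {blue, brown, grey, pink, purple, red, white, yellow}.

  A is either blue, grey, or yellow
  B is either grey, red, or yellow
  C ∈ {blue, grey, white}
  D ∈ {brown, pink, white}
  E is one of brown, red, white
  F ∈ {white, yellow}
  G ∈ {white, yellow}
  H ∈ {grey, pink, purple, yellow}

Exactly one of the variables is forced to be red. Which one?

Among the 8 variables, purple fits only H (and all 8 values in {blue, brown, grey, pink, purple, red, white, yellow} must be used), so H = purple.
The 7 still-open variables draw from only 7 values {blue, brown, grey, pink, red, white, yellow}, so each is used; only D can be pink, hence D = pink.
Among the 6 still-open variables, brown fits only E (and all 6 values in {blue, brown, grey, red, white, yellow} must be used), so E = brown.
The 5 still-open variables together cover exactly {blue, grey, red, white, yellow} — 5 values for 5 variables — and red appears only in B's list, so B = red.

B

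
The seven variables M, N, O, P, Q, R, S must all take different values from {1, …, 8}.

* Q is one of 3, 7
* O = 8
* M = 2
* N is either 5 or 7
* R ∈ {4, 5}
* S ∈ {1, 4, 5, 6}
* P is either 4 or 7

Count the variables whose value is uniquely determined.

3

M must be 2 (only option left).
O has just one choice, so O = 8.
The 3 variables N, P, R are confined to {4, 5, 7}, which locks those values in; drop them from Q, S.
Q has just one choice, so Q = 3.
Determined: M=2, O=8, Q=3. The other variables each still have more than one consistent value. That makes 3.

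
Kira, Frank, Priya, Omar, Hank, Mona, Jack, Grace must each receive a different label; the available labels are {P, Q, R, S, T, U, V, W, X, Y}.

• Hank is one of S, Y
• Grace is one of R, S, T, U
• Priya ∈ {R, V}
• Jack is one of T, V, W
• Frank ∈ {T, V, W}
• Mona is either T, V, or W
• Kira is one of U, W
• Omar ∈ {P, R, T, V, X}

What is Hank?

Y

Frank, Mona, Jack share exactly the 3 values {T, V, W}; by pigeonhole those values go to them, so strike T, V, W from Kira, Priya, Omar, Grace.
That leaves Kira = U. Strike U from Grace.
Priya must be R (only option left). Remove R from Omar, Grace.
Grace has just one choice, so Grace = S. Strike S from Hank.
So Hank = Y.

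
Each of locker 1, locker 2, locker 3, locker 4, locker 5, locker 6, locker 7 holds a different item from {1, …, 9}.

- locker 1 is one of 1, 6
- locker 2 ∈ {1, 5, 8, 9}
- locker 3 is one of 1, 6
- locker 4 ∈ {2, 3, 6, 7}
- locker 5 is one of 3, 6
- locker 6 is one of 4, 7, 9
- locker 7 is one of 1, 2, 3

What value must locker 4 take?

7

locker 1 and locker 3 share exactly the 2 values {1, 6}; by pigeonhole those values go to them, so strike 1, 6 from locker 2, locker 4, locker 5, locker 7.
locker 5 must be 3 (only option left). Strike 3 from locker 4, locker 7.
locker 7 must be 2 (only option left). Strike 2 from locker 4.
So locker 4 = 7.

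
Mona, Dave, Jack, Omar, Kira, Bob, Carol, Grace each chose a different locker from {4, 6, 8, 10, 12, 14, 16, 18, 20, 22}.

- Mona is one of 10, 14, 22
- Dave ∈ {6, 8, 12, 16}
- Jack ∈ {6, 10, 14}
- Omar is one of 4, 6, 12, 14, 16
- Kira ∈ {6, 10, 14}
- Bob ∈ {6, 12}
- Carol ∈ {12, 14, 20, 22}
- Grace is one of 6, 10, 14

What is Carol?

Jack, Kira, Grace between them cover only {6, 10, 14} — a naked triple. Remove those values from Mona, Dave, Omar, Bob, Carol.
That leaves Mona = 22. Remove 22 from Carol.
Bob must be 12 (only option left). So Dave, Omar, Carol can't be 12.
So Carol = 20.

20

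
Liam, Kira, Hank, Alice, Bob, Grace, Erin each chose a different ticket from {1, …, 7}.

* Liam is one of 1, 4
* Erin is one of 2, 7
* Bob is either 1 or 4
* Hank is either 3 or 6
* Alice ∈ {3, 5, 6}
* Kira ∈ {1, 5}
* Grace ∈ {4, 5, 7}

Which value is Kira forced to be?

The 7 variables draw from only 7 values {1, 2, 3, 4, 5, 6, 7}, so each is used; only Erin can be 2, hence Erin = 2.
The 6 still-open variables draw from only 6 values {1, 3, 4, 5, 6, 7}, so each is used; only Grace can be 7, hence Grace = 7.
The 2 variables Liam and Bob are confined to {1, 4}, which locks those values in; drop them from Kira.
So Kira = 5.

5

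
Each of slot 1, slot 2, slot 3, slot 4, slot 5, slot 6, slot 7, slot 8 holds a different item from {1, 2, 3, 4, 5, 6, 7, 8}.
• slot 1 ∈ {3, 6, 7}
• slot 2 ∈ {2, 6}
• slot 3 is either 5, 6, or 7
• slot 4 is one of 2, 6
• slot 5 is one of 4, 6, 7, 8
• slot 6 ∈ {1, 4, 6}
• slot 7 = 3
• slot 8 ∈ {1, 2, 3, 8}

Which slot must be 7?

slot 7's domain is down to {3}, so slot 7 = 3. Eliminate 3 elsewhere: slot 1, slot 8.
The 7 still-open variables draw from only 7 values {1, 2, 4, 5, 6, 7, 8}, so each is used; only slot 3 can be 5, hence slot 3 = 5.
slot 2 and slot 4 share exactly the 2 values {2, 6}; by pigeonhole those values go to them, so strike 2, 6 from slot 1, slot 5, slot 6, slot 8.
So 7 goes to slot 1.

slot 1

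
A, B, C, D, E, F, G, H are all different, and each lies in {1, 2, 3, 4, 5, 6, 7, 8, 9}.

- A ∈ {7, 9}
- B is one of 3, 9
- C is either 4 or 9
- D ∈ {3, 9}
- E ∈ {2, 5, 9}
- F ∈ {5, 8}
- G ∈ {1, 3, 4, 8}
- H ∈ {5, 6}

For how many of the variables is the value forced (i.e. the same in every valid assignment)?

2

B and D share exactly the 2 values {3, 9}; by pigeonhole those values go to them, so strike 3, 9 from A, C, E, G.
That leaves A = 7.
C must be 4 (only option left). Strike 4 from G.
Determined: A=7, C=4. The other variables each still have more than one consistent value. That makes 2.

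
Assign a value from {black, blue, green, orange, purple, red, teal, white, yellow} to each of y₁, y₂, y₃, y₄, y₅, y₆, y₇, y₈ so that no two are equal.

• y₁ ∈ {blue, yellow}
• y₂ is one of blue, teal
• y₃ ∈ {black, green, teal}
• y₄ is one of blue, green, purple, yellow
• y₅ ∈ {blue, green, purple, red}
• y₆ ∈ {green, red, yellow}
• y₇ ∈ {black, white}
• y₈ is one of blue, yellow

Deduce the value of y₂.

teal

The 8 variables together cover exactly {black, blue, green, purple, red, teal, white, yellow} — 8 values for 8 variables — and white appears only in y₇'s list, so y₇ = white.
The 7 still-open variables together cover exactly {black, blue, green, purple, red, teal, yellow} — 7 values for 7 variables — and black appears only in y₃'s list, so y₃ = black.
Among the 6 still-open variables, teal fits only y₂ (and all 6 values in {blue, green, purple, red, teal, yellow} must be used), so y₂ = teal.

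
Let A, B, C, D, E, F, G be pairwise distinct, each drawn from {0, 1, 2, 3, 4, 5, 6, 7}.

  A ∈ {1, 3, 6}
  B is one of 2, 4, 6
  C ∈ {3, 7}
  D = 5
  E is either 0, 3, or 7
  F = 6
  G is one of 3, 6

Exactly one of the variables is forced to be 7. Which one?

D's domain is down to {5}, so D = 5.
F's domain is down to {6}, so F = 6. Strike 6 from A, B, G.
G has just one choice, so G = 3. Strike 3 from A, C, E.
So 7 goes to C.

C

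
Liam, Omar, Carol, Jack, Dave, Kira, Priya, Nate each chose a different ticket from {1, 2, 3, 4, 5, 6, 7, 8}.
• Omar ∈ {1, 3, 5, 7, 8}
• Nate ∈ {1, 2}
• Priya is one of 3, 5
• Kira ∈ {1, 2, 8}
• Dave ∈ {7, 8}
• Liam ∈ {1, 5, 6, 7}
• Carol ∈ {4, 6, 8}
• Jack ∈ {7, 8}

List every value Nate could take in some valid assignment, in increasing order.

The 8 variables together cover exactly {1, 2, 3, 4, 5, 6, 7, 8} — 8 values for 8 variables — and 4 appears only in Carol's list, so Carol = 4.
The 7 still-open variables together cover exactly {1, 2, 3, 5, 6, 7, 8} — 7 values for 7 variables — and 6 appears only in Liam's list, so Liam = 6.
Jack and Dave between them cover only {7, 8} — a naked pair. Remove those values from Omar, Kira.
The 2 variables Kira and Nate are confined to {1, 2}, which locks those values in; drop them from Omar.
No further eliminations apply; Nate can still be any of 1, 2.

1, 2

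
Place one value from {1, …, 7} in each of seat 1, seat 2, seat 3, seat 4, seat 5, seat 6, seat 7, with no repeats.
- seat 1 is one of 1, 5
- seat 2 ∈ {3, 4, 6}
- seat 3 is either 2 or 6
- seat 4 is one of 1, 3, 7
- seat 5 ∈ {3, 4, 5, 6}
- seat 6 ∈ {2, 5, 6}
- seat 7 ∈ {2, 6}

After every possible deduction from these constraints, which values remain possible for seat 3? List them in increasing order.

The 7 variables together cover exactly {1, 2, 3, 4, 5, 6, 7} — 7 values for 7 variables — and 7 appears only in seat 4's list, so seat 4 = 7.
The 6 still-open variables together cover exactly {1, 2, 3, 4, 5, 6} — 6 values for 6 variables — and 1 appears only in seat 1's list, so seat 1 = 1.
seat 3 and seat 7 share exactly the 2 values {2, 6}; by pigeonhole those values go to them, so strike 2, 6 from seat 2, seat 5, seat 6.
That leaves seat 6 = 5. So seat 5 can't be 5.
No further eliminations apply; seat 3 can still be any of 2, 6.

2, 6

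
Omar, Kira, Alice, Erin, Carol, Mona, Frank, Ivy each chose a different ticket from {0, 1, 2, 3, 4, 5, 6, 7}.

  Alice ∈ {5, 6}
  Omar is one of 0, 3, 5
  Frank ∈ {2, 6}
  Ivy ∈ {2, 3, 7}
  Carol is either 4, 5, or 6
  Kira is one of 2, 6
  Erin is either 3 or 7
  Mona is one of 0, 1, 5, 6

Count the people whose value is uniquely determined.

4

The 8 variables together cover exactly {0, 1, 2, 3, 4, 5, 6, 7} — 8 values for 8 variables — and 1 appears only in Mona's list, so Mona = 1.
The 7 still-open variables together cover exactly {0, 2, 3, 4, 5, 6, 7} — 7 values for 7 variables — and 0 appears only in Omar's list, so Omar = 0.
Among the 6 still-open variables, 4 fits only Carol (and all 6 values in {2, 3, 4, 5, 6, 7} must be used), so Carol = 4.
Among the 5 still-open variables, 5 fits only Alice (and all 5 values in {2, 3, 5, 6, 7} must be used), so Alice = 5.
Kira and Frank between them cover only {2, 6} — a naked pair. Remove those values from Ivy.
Determined: Omar=0, Alice=5, Carol=4, Mona=1. The other people each still have more than one consistent value. That makes 4.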